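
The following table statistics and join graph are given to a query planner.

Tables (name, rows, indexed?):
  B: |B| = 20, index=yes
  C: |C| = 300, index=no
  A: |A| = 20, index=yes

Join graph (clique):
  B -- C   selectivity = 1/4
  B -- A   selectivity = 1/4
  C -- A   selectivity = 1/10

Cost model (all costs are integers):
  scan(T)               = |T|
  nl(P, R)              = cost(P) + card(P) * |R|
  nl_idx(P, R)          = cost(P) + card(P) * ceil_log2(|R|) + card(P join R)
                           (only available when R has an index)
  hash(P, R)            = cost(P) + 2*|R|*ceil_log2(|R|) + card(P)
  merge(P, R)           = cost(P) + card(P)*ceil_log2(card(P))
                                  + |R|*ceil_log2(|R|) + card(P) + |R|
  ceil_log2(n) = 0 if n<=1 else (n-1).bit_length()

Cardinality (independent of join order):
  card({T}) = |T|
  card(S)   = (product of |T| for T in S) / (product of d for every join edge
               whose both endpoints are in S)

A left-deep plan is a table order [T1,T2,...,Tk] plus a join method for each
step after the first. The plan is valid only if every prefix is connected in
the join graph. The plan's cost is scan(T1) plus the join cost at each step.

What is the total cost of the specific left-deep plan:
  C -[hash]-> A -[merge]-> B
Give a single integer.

7520

step 1: scan C: cost=300, card=300
step 2: join A via hash
    card(P join A) = 300*20/(10) = 600
    cost = 300 + 2*20*5 + 300 = 800
step 3: join B via merge
    card(P join B) = 600*20/(4*4) = 750
    cost = 800 + 600*10 + 20*5 + 600 + 20 = 7520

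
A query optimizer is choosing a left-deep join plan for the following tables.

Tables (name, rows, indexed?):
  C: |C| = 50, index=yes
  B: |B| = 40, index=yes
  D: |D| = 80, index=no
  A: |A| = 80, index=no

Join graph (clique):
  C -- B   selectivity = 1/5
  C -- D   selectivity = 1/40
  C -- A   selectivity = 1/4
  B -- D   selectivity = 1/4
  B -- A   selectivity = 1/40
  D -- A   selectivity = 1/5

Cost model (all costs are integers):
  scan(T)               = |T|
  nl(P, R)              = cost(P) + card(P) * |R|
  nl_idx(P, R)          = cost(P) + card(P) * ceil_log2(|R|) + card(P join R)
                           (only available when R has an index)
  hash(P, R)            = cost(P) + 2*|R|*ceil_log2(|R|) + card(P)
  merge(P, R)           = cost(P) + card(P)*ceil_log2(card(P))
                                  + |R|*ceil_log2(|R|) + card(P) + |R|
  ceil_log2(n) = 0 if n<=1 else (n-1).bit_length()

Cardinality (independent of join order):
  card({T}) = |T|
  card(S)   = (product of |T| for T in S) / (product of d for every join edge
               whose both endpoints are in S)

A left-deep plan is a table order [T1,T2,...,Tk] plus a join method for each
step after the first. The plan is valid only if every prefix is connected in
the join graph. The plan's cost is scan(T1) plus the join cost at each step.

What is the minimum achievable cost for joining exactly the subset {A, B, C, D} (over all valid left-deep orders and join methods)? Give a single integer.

2560

Selinger DP over subsets of {A,B,C,D}:
  {C}: scan cost=50, card=50
  {B}: scan cost=40, card=40
  {D}: scan cost=80, card=80
  {A}: scan cost=80, card=80
  {BC}: card=400; try (B,hash)→580, (C,merge)→670, (C,hash)→680, (C,nl_idx)→680, (B,merge)→680, (B,nl_idx)→750 …(+2); best=580 via (B,hash)
  {CD}: card=100; try (C,nl_idx)→660, (C,hash)→760, (D,merge)→1040, (C,merge)→1070, (D,hash)→1220, (D,nl)→4050 …(+1); best=660 via (C,nl_idx)
  {AC}: card=1000; try (C,hash)→760, (A,merge)→1040, (C,merge)→1070, (A,hash)→1220, (C,nl_idx)→1560, (A,nl)→4050 …(+1); best=760 via (C,hash)
  {BD}: card=800; try (B,hash)→640, (D,merge)→960, (B,merge)→1000, (D,hash)→1200, (B,nl_idx)→1360, (D,nl)→3240 …(+1); best=640 via (B,hash)
  {AB}: card=80; try (B,hash)→640, (B,nl_idx)→640, (A,merge)→960, (B,merge)→1000, (A,hash)→1200, (A,nl)→3240 …(+1); best=640 via (B,hash)
  {AD}: card=1280; try (D,hash)→1280, (A,hash)→1280, (D,merge)→1360, (A,merge)→1360, (D,nl)→6480, (A,nl)→6480; best=1280 via (D,hash)
  {BCD}: card=200; try (B,hash)→1240, (B,nl_idx)→1460, (B,merge)→1740, (C,hash)→2040, (D,hash)→2100, (B,nl)→4660 …(+5); best=1240 via (B,hash)
  {ABC}: card=200; try (C,hash)→1320, (C,nl_idx)→1320, (C,merge)→1630, (A,hash)→2100, (B,hash)→2240, (C,nl)→4640 …(+5); best=1320 via (C,hash)
  {ACD}: card=400; try (A,hash)→1880, (A,merge)→2100, (D,hash)→2880, (C,hash)→3160, (A,nl)→8660, (C,nl_idx)→9360 …(+4); best=1880 via (A,hash)
  {ABD}: card=320; try (D,hash)→1840, (D,merge)→1920, (A,hash)→2560, (B,hash)→3040, (D,nl)→7040, (B,nl_idx)→9280 …(+4); best=1840 via (D,hash)
  {ABCD}: card=20; try (A,hash)→2560, (D,hash)→2640, (C,hash)→2760, (B,hash)→2760, (A,merge)→3680, (D,merge)→3760 …(+8); best=2560 via (A,hash)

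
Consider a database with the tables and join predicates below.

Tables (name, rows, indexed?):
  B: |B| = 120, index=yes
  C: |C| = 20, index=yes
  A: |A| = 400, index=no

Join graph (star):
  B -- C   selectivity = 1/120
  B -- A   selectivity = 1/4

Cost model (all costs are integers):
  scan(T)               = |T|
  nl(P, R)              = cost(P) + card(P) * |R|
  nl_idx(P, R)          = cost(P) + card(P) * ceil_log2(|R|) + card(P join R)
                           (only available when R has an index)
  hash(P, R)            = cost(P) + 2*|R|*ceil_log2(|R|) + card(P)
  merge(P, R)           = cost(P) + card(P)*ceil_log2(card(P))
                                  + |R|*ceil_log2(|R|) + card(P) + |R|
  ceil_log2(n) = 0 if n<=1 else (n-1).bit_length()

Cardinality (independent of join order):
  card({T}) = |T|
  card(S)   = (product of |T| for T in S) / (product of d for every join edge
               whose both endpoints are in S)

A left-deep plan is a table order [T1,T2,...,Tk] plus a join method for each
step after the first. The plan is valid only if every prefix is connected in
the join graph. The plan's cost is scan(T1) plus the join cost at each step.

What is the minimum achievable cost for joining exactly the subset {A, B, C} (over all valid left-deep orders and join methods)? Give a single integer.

4300

Selinger DP over subsets of {A,B,C}:
  {B}: scan cost=120, card=120
  {C}: scan cost=20, card=20
  {A}: scan cost=400, card=400
  {BC}: card=20; try (B,nl_idx)→180, (C,hash)→440, (C,nl_idx)→740, (B,merge)→1100, (C,merge)→1200, (B,hash)→1720 …(+2); best=180 via (B,nl_idx)
  {AB}: card=12000; try (B,hash)→2480, (A,merge)→5080, (B,merge)→5360, (A,hash)→7440, (B,nl_idx)→15200, (A,nl)→48120 …(+1); best=2480 via (B,hash)
  {ABC}: card=2000; try (A,merge)→4300, (A,hash)→7400, (A,nl)→8180, (C,hash)→14680, (C,nl_idx)→64480, (C,merge)→182600 …(+1); best=4300 via (A,merge)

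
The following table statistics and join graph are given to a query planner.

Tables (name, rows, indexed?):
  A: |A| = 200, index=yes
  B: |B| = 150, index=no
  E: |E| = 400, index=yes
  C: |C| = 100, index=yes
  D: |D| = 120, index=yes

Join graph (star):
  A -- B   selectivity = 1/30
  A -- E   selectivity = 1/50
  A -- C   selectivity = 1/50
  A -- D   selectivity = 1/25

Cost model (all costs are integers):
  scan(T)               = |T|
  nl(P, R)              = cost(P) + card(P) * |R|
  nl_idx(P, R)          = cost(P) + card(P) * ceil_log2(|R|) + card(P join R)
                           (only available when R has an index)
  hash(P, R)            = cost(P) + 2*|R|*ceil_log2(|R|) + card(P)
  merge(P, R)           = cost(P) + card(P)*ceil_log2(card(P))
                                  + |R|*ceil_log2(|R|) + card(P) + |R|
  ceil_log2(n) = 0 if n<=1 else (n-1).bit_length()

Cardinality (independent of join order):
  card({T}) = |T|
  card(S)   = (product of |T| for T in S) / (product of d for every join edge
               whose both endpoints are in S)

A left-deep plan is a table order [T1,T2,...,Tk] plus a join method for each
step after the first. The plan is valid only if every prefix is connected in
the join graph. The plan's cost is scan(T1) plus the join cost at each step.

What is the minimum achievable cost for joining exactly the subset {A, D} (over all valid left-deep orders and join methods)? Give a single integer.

2040

Selinger DP over subsets of {A,D}:
  {A}: scan cost=200, card=200
  {D}: scan cost=120, card=120
  {AD}: card=960; try (A,nl_idx)→2040, (D,hash)→2080, (D,nl_idx)→2560, (A,merge)→2880, (D,merge)→2960, (A,hash)→3440 …(+2); best=2040 via (A,nl_idx)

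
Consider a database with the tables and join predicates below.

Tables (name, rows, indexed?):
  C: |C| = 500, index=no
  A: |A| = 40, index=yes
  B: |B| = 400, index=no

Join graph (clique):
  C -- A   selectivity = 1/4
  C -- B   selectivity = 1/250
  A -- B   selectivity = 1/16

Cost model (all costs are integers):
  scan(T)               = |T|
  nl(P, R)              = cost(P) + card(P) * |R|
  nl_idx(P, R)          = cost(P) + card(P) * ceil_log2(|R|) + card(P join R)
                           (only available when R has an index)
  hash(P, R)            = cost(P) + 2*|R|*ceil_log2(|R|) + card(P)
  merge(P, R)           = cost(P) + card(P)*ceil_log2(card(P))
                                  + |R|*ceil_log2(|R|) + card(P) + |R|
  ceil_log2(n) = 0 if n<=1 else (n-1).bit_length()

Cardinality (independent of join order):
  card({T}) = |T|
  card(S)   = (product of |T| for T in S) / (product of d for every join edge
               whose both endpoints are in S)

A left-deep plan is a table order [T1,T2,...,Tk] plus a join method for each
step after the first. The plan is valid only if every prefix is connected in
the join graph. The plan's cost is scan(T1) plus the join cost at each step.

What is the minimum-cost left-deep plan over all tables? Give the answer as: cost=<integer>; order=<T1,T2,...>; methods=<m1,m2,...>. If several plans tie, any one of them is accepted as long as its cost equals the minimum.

Selinger DP (subsets sized 1..n):
  {C}: scan cost=500, card=500
  {A}: scan cost=40, card=40
  {B}: scan cost=400, card=400
  {AC}: card=5000; try (A,hash)→1480, (C,merge)→5320, (A,merge)→5780, (A,nl_idx)→8500, (C,hash)→9080, (C,nl)→20040 …(+1); best=1480 via (A,hash)
  {BC}: card=800; try (B,hash)→8200, (C,merge)→9400, (B,merge)→9500, (C,hash)→9800, (C,nl)→200400, (B,nl)→200500; best=8200 via (B,hash)
  {AB}: card=1000; try (A,hash)→1280, (A,nl_idx)→3800, (B,merge)→4320, (A,merge)→4680, (B,hash)→7280, (B,nl)→16040 …(+1); best=1280 via (A,hash)
  {ABC}: card=500; try (A,hash)→9480, (C,hash)→11280, (A,nl_idx)→13500, (B,hash)→13680, (C,merge)→17280, (A,merge)→17280 …(+4); best=9480 via (A,hash)

cost=9480; order=C,B,A; methods=hash,hash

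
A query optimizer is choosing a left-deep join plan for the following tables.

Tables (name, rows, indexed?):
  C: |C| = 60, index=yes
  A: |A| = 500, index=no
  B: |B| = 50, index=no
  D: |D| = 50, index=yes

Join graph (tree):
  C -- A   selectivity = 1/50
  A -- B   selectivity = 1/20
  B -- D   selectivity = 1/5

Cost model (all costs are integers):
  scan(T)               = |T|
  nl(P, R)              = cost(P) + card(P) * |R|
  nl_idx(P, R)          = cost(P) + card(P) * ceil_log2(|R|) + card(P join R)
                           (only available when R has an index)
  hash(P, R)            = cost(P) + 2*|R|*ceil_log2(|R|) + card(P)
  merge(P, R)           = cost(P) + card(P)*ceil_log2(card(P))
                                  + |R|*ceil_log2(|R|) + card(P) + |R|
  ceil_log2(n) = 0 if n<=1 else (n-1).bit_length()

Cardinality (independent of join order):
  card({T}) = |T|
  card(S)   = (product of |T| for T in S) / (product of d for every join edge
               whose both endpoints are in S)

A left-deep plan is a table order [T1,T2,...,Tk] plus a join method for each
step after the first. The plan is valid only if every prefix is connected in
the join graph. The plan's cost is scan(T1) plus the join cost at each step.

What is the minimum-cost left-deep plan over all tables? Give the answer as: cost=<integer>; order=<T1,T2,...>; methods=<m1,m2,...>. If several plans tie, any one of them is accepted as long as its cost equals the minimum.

cost=5020; order=A,C,B,D; methods=hash,hash,hash

Selinger DP (subsets sized 1..n):
  {C}: scan cost=60, card=60
  {A}: scan cost=500, card=500
  {B}: scan cost=50, card=50
  {D}: scan cost=50, card=50
  {AC}: card=600; try (C,hash)→1720, (C,nl_idx)→4100, (A,merge)→5480, (C,merge)→5920, (A,hash)→9120, (A,nl)→30060 …(+1); best=1720 via (C,hash)
  {AB}: card=1250; try (B,hash)→1600, (A,merge)→5400, (B,merge)→5850, (A,hash)→9100, (A,nl)→25050, (B,nl)→25500; best=1600 via (B,hash)
  {BD}: card=500; try (D,hash)→700, (B,hash)→700, (D,merge)→750, (B,merge)→750, (D,nl_idx)→850, (D,nl)→2550 …(+1); best=700 via (D,hash)
  {ABC}: card=1500; try (B,hash)→2920, (C,hash)→3570, (B,merge)→8670, (C,nl_idx)→10600, (C,merge)→17020, (B,nl)→31720 …(+1); best=2920 via (B,hash)
  {ABD}: card=12500; try (D,hash)→3450, (A,hash)→10200, (A,merge)→10700, (D,merge)→16950, (D,nl_idx)→21600, (D,nl)→64100 …(+1); best=3450 via (D,hash)
  {ABCD}: card=15000; try (D,hash)→5020, (C,hash)→16670, (D,merge)→21270, (D,nl_idx)→26920, (D,nl)→77920, (C,nl_idx)→93450 …(+2); best=5020 via (D,hash)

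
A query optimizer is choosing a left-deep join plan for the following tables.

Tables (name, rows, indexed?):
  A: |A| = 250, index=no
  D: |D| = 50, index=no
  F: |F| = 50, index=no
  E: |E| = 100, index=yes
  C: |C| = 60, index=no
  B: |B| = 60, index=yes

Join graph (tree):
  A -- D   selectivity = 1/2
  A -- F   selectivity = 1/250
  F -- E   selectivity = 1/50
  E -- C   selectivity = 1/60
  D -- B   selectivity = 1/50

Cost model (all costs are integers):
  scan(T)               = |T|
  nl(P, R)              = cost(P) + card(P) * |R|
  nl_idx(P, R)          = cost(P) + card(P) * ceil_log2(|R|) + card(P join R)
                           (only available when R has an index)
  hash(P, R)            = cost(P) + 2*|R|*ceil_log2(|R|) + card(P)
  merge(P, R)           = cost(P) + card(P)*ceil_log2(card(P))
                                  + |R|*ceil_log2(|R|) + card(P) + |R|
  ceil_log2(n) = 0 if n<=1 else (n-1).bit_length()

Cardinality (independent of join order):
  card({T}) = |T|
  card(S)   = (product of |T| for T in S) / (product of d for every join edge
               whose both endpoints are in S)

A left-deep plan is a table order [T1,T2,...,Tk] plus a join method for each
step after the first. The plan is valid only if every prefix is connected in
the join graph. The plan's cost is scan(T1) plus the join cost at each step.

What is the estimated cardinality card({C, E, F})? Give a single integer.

100

Tables in S: C(60), E(100), F(50)
Edges inside S: F-E(d=50), E-C(d=60)
numerator = 60 * 100 * 50 = 300000
denominator = 50 * 60 = 3000
card(S) = 300000 / 3000 = 100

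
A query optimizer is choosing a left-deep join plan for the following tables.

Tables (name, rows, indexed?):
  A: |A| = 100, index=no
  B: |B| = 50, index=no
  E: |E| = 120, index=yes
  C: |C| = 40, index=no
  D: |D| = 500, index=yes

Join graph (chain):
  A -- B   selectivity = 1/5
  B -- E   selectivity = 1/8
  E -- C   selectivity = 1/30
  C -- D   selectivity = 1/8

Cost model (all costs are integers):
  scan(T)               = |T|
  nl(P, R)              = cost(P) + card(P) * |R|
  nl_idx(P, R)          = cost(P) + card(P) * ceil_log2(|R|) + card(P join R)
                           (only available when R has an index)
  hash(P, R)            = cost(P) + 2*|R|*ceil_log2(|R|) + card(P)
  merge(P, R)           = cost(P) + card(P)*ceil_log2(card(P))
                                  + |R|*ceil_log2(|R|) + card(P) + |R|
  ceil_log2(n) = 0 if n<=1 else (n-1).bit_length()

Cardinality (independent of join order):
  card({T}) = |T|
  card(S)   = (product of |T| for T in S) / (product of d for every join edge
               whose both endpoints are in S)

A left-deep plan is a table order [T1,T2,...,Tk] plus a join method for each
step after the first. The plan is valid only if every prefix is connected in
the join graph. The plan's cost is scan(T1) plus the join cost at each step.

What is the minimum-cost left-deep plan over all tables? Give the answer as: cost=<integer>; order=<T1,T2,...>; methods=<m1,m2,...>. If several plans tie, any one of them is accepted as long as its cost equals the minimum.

cost=32640; order=C,E,B,A,D; methods=nl_idx,hash,hash,hash

Selinger DP (subsets sized 1..n):
  {A}: scan cost=100, card=100
  {B}: scan cost=50, card=50
  {E}: scan cost=120, card=120
  {C}: scan cost=40, card=40
  {D}: scan cost=500, card=500
  {AB}: card=1000; try (B,hash)→800, (A,merge)→1200, (B,merge)→1250, (A,hash)→1500, (A,nl)→5050, (B,nl)→5100; best=800 via (B,hash)
  {BE}: card=750; try (B,hash)→840, (E,nl_idx)→1150, (E,merge)→1360, (B,merge)→1430, (E,hash)→1780, (E,nl)→6050 …(+1); best=840 via (B,hash)
  {CE}: card=160; try (E,nl_idx)→480, (C,hash)→720, (E,merge)→1280, (C,merge)→1360, (E,hash)→1760, (E,nl)→4840 …(+1); best=480 via (E,nl_idx)
  {CD}: card=2500; try (C,hash)→1480, (D,nl_idx)→2900, (D,merge)→5320, (C,merge)→5780, (D,hash)→9080, (D,nl)→20040 …(+1); best=1480 via (C,hash)
  {ABE}: card=15000; try (A,hash)→2990, (E,hash)→3480, (A,merge)→9890, (E,merge)→12760, (E,nl_idx)→22800, (A,nl)→75840 …(+1); best=2990 via (A,hash)
  {BCE}: card=1000; try (B,hash)→1240, (C,hash)→2070, (B,merge)→2270, (B,nl)→8480, (C,merge)→9370, (C,nl)→30840; best=1240 via (B,hash)
  {CDE}: card=10000; try (E,hash)→5660, (D,merge)→6920, (D,hash)→9640, (D,nl_idx)→11920, (E,nl_idx)→28980, (E,merge)→34940 …(+2); best=5660 via (E,hash)
  {ABCE}: card=20000; try (A,hash)→3640, (A,merge)→13040, (C,hash)→18470, (A,nl)→101240, (C,merge)→228270, (C,nl)→602990; best=3640 via (A,hash)
  {BCDE}: card=62500; try (D,hash)→11240, (B,hash)→16260, (D,merge)→17240, (D,nl_idx)→72740, (B,merge)→156010, (D,nl)→501240 …(+1); best=11240 via (D,hash)
  {ABCDE}: card=1250000; try (D,hash)→32640, (A,hash)→75140, (D,merge)→328640, (A,merge)→1074540, (D,nl_idx)→1433640, (A,nl)→6261240 …(+1); best=32640 via (D,hash)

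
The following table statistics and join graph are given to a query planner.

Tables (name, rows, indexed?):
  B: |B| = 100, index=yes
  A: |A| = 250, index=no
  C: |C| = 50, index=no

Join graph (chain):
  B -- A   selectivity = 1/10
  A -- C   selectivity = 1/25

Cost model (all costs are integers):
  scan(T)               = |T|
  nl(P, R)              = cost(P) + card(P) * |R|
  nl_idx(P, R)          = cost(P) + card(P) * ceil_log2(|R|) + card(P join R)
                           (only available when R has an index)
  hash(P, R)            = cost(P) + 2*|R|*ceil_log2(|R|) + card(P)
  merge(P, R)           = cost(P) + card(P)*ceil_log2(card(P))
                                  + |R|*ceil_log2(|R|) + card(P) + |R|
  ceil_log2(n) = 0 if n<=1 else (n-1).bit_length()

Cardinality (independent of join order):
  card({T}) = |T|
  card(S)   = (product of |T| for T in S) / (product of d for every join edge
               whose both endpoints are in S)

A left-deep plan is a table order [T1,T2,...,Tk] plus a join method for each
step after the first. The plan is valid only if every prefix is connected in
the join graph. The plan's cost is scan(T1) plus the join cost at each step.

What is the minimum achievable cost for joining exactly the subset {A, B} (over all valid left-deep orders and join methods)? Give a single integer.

Selinger DP over subsets of {A,B}:
  {B}: scan cost=100, card=100
  {A}: scan cost=250, card=250
  {AB}: card=2500; try (B,hash)→1900, (A,merge)→3150, (B,merge)→3300, (A,hash)→4200, (B,nl_idx)→4500, (A,nl)→25100 …(+1); best=1900 via (B,hash)

1900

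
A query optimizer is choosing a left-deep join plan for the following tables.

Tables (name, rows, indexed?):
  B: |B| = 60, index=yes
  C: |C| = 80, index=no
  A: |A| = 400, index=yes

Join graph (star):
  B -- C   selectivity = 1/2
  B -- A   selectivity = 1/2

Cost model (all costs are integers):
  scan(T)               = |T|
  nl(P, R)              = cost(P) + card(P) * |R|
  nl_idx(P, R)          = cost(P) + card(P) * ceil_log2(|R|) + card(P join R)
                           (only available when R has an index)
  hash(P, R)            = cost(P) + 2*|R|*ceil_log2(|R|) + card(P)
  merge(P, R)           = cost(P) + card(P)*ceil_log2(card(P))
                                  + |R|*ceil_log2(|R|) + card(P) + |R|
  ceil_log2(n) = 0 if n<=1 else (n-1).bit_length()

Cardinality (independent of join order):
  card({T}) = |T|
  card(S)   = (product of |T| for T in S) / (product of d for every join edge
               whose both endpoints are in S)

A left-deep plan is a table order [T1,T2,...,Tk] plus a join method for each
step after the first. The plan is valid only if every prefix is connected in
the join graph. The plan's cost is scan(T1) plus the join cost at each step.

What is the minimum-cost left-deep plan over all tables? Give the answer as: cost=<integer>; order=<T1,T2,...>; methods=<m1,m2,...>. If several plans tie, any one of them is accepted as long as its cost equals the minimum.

cost=10480; order=C,B,A; methods=hash,hash

Selinger DP (subsets sized 1..n):
  {B}: scan cost=60, card=60
  {C}: scan cost=80, card=80
  {A}: scan cost=400, card=400
  {BC}: card=2400; try (B,hash)→880, (C,merge)→1120, (B,merge)→1140, (C,hash)→1240, (B,nl_idx)→2960, (C,nl)→4860 …(+1); best=880 via (B,hash)
  {AB}: card=12000; try (B,hash)→1520, (A,merge)→4480, (B,merge)→4820, (A,hash)→7320, (A,nl_idx)→12600, (B,nl_idx)→14800 …(+2); best=1520 via (B,hash)
  {ABC}: card=480000; try (A,hash)→10480, (C,hash)→14640, (A,merge)→36080, (C,merge)→182160, (A,nl_idx)→502480, (A,nl)→960880 …(+1); best=10480 via (A,hash)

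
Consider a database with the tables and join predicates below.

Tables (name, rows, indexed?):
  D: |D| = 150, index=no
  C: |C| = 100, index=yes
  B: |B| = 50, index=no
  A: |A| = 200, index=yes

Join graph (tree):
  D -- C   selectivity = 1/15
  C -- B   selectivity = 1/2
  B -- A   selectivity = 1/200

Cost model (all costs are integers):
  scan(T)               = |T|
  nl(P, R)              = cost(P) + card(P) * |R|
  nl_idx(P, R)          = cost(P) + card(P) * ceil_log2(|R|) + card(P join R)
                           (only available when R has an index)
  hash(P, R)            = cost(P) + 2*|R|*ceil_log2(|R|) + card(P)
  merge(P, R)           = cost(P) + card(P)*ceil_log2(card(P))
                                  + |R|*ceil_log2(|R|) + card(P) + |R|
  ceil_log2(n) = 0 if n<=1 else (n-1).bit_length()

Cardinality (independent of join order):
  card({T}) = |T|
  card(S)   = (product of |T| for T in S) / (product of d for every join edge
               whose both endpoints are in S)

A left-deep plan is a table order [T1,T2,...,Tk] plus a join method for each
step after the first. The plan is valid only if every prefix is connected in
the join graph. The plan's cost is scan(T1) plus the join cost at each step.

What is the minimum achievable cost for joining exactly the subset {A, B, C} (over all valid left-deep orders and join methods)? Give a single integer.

Selinger DP over subsets of {A,B,C}:
  {C}: scan cost=100, card=100
  {B}: scan cost=50, card=50
  {A}: scan cost=200, card=200
  {BC}: card=2500; try (B,hash)→800, (C,merge)→1200, (B,merge)→1250, (C,hash)→1500, (C,nl_idx)→2900, (C,nl)→5050 …(+1); best=800 via (B,hash)
  {AB}: card=50; try (A,nl_idx)→500, (B,hash)→1000, (A,merge)→2200, (B,merge)→2350, (A,hash)→3300, (A,nl)→10050 …(+1); best=500 via (A,nl_idx)
  {ABC}: card=2500; try (C,merge)→1650, (C,hash)→1950, (C,nl_idx)→3350, (C,nl)→5500, (A,hash)→6500, (A,nl_idx)→23300 …(+2); best=1650 via (C,merge)

1650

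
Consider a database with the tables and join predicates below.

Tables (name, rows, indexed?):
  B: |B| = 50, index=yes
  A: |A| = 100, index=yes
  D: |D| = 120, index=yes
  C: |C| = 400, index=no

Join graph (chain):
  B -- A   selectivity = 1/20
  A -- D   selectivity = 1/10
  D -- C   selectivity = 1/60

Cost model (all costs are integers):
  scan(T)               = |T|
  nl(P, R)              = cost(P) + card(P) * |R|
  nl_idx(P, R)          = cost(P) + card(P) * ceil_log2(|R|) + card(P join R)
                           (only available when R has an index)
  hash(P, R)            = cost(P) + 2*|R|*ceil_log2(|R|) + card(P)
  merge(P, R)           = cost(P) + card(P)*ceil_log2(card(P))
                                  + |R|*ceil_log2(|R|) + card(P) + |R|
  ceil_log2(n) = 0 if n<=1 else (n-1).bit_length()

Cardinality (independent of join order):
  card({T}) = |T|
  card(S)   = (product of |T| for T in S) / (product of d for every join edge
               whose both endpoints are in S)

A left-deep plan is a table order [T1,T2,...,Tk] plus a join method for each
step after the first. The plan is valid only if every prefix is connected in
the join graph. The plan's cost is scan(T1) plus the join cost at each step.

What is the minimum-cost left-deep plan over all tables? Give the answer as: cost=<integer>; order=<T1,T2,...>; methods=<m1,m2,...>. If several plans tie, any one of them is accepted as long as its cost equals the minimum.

cost=12780; order=B,A,D,C; methods=nl_idx,hash,hash

Selinger DP (subsets sized 1..n):
  {B}: scan cost=50, card=50
  {A}: scan cost=100, card=100
  {D}: scan cost=120, card=120
  {C}: scan cost=400, card=400
  {AB}: card=250; try (A,nl_idx)→650, (B,hash)→800, (B,nl_idx)→950, (A,merge)→1200, (B,merge)→1250, (A,hash)→1500 …(+2); best=650 via (A,nl_idx)
  {AD}: card=1200; try (A,hash)→1640, (D,merge)→1860, (D,hash)→1880, (A,merge)→1880, (D,nl_idx)→2000, (A,nl_idx)→2160 …(+2); best=1640 via (A,hash)
  {CD}: card=800; try (D,hash)→2480, (D,nl_idx)→4000, (C,merge)→5080, (D,merge)→5360, (C,hash)→7440, (C,nl)→48120 …(+1); best=2480 via (D,hash)
  {ABD}: card=3000; try (D,hash)→2580, (B,hash)→3440, (D,merge)→3860, (D,nl_idx)→5400, (B,nl_idx)→11840, (B,merge)→16390 …(+2); best=2580 via (D,hash)
  {ACD}: card=8000; try (A,hash)→4680, (C,hash)→10040, (A,merge)→12080, (A,nl_idx)→16080, (C,merge)→20040, (A,nl)→82480 …(+1); best=4680 via (A,hash)
  {ABCD}: card=20000; try (C,hash)→12780, (B,hash)→13280, (C,merge)→45580, (B,nl_idx)→72680, (B,merge)→117030, (B,nl)→404680 …(+1); best=12780 via (C,hash)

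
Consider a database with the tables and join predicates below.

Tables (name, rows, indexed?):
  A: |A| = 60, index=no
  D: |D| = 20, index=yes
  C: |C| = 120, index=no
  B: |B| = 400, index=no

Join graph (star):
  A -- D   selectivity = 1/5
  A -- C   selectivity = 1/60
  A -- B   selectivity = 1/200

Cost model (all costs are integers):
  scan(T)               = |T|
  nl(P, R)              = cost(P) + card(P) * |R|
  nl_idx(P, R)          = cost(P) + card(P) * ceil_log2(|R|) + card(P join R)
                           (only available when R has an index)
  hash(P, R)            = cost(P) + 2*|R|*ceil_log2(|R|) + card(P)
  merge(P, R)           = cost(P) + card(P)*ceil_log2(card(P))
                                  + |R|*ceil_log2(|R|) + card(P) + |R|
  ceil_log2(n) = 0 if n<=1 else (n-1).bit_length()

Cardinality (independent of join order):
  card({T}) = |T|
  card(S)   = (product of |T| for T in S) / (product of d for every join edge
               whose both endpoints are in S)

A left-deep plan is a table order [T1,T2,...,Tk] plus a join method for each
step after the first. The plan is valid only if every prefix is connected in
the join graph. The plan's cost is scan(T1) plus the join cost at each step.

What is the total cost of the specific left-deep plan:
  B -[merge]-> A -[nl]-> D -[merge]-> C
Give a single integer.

step 1: scan B: cost=400, card=400
step 2: join A via merge
    card(P join A) = 400*60/(200) = 120
    cost = 400 + 400*9 + 60*6 + 400 + 60 = 4820
step 3: join D via nl
    card(P join D) = 120*20/(5) = 480
    cost = 4820 + 120*20 = 7220
step 4: join C via merge
    card(P join C) = 480*120/(60) = 960
    cost = 7220 + 480*9 + 120*7 + 480 + 120 = 12980

12980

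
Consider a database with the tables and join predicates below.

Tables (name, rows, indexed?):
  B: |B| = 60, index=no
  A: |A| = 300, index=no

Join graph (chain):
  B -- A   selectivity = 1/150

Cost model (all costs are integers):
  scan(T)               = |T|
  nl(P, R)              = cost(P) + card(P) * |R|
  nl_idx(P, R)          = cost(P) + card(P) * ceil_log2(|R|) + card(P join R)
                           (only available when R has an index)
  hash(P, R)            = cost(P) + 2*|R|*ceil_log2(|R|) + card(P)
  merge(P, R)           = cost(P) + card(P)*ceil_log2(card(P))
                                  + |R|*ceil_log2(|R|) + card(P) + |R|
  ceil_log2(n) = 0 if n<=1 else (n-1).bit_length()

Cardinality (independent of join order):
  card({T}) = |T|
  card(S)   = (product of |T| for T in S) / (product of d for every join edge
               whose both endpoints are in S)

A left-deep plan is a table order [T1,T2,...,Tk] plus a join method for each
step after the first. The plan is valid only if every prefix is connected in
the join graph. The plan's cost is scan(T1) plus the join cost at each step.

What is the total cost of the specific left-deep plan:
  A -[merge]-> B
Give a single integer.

3720

step 1: scan A: cost=300, card=300
step 2: join B via merge
    card(P join B) = 300*60/(150) = 120
    cost = 300 + 300*9 + 60*6 + 300 + 60 = 3720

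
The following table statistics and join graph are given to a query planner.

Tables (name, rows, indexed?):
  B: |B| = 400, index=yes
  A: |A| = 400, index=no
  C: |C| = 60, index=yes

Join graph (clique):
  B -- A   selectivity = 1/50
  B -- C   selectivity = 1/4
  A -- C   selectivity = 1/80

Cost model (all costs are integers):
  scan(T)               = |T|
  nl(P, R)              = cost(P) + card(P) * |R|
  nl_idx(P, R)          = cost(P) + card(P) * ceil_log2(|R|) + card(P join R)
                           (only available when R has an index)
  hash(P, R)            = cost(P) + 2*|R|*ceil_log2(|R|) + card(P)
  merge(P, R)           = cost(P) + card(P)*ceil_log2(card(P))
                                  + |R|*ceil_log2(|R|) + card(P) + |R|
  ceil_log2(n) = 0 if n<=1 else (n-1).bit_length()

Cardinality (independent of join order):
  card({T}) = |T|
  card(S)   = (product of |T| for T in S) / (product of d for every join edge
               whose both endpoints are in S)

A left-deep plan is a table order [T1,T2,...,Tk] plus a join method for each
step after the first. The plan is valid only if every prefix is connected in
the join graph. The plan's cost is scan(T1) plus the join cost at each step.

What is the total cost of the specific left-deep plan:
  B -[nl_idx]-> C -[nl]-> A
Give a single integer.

step 1: scan B: cost=400, card=400
step 2: join C via nl_idx
    card(P join C) = 400*60/(4) = 6000
    cost = 400 + 400*6 + 6000 = 8800
step 3: join A via nl
    card(P join A) = 6000*400/(50*80) = 600
    cost = 8800 + 6000*400 = 2408800

2408800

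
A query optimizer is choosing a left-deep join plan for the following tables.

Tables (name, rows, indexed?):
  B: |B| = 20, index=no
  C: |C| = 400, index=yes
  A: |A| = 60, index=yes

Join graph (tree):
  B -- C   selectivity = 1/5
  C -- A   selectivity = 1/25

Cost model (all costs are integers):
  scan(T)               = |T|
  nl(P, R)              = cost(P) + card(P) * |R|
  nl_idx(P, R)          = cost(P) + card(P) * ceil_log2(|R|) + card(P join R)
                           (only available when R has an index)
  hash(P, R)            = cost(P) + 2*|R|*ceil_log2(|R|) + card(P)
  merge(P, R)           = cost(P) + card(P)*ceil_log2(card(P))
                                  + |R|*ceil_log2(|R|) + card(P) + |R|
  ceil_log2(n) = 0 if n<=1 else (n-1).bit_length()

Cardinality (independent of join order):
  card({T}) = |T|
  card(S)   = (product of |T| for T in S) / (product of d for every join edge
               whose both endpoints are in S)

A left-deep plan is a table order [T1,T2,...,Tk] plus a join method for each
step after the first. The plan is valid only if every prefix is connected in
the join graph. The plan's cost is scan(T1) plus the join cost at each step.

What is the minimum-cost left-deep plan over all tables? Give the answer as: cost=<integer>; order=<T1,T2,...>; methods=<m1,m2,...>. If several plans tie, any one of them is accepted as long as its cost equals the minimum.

cost=2680; order=C,A,B; methods=hash,hash

Selinger DP (subsets sized 1..n):
  {B}: scan cost=20, card=20
  {C}: scan cost=400, card=400
  {A}: scan cost=60, card=60
  {BC}: card=1600; try (B,hash)→1000, (C,nl_idx)→1800, (C,merge)→4140, (B,merge)→4520, (C,hash)→7240, (C,nl)→8020 …(+1); best=1000 via (B,hash)
  {AC}: card=960; try (A,hash)→1520, (C,nl_idx)→1560, (A,nl_idx)→3760, (C,merge)→4480, (A,merge)→4820, (C,hash)→7320 …(+2); best=1520 via (A,hash)
  {ABC}: card=3840; try (B,hash)→2680, (A,hash)→3320, (B,merge)→12200, (A,nl_idx)→14440, (A,merge)→20620, (B,nl)→20720 …(+1); best=2680 via (B,hash)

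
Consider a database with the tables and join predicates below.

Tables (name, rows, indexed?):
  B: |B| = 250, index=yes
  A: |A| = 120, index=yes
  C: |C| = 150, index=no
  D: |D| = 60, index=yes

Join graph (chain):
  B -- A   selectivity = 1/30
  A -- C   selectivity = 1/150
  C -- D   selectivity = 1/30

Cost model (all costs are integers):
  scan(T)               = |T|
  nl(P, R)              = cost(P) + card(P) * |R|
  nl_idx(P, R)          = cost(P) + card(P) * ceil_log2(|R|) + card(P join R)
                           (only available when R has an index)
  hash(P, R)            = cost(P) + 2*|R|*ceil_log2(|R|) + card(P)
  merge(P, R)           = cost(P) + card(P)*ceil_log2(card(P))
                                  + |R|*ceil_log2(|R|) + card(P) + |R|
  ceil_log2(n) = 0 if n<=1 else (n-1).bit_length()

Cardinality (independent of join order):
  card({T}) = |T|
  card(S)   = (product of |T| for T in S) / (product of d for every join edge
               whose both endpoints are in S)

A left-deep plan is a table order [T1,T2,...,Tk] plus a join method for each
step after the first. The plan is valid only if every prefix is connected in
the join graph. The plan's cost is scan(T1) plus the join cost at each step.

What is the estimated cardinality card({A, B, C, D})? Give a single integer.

Tables in S: A(120), B(250), C(150), D(60)
Edges inside S: B-A(d=30), A-C(d=150), C-D(d=30)
numerator = 120 * 250 * 150 * 60 = 270000000
denominator = 30 * 150 * 30 = 135000
card(S) = 270000000 / 135000 = 2000

2000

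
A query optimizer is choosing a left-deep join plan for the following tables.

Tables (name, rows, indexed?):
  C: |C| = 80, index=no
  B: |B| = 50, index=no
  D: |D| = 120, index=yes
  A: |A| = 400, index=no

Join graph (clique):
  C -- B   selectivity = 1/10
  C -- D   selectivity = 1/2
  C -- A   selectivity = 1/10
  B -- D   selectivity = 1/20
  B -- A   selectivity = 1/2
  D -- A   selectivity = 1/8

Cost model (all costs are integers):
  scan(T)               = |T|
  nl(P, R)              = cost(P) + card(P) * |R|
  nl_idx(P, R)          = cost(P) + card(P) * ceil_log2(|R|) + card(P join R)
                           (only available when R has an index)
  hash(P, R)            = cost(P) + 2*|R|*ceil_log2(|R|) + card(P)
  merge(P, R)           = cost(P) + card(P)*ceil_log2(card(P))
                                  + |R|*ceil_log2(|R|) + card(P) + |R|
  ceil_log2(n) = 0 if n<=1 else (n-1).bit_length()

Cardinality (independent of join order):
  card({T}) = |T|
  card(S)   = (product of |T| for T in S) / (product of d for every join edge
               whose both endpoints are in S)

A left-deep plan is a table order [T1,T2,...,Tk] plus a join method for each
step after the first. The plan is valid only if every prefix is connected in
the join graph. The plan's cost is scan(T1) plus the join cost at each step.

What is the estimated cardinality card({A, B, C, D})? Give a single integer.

3000

Tables in S: A(400), B(50), C(80), D(120)
Edges inside S: C-B(d=10), C-D(d=2), C-A(d=10), B-D(d=20), B-A(d=2), D-A(d=8)
numerator = 400 * 50 * 80 * 120 = 192000000
denominator = 10 * 2 * 10 * 20 * 2 * 8 = 64000
card(S) = 192000000 / 64000 = 3000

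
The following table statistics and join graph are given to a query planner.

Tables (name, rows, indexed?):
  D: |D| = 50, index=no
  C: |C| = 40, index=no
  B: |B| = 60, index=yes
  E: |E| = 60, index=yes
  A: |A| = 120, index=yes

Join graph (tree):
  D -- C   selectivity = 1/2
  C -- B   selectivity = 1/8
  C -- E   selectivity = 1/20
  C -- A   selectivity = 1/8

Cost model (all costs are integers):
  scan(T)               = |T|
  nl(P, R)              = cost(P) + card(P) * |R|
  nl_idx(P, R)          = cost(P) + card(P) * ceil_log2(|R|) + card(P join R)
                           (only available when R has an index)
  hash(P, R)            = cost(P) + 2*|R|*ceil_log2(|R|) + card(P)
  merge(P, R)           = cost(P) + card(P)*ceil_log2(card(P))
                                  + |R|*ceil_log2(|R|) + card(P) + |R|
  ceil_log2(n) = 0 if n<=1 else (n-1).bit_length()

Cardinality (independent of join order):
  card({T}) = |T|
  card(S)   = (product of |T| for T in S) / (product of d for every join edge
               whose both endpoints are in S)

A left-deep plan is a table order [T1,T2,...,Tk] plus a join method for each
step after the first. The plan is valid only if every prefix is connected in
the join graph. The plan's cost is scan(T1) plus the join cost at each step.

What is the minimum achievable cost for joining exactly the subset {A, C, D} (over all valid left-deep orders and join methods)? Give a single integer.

1920

Selinger DP over subsets of {A,C,D}:
  {D}: scan cost=50, card=50
  {C}: scan cost=40, card=40
  {A}: scan cost=120, card=120
  {CD}: card=1000; try (C,hash)→580, (D,merge)→670, (D,hash)→680, (C,merge)→680, (D,nl)→2040, (C,nl)→2050; best=580 via (C,hash)
  {AC}: card=600; try (C,hash)→720, (A,nl_idx)→920, (A,merge)→1280, (C,merge)→1360, (A,hash)→1760, (A,nl)→4840 …(+1); best=720 via (C,hash)
  {ACD}: card=15000; try (D,hash)→1920, (A,hash)→3260, (D,merge)→7670, (A,merge)→12540, (A,nl_idx)→22580, (D,nl)→30720 …(+1); best=1920 via (D,hash)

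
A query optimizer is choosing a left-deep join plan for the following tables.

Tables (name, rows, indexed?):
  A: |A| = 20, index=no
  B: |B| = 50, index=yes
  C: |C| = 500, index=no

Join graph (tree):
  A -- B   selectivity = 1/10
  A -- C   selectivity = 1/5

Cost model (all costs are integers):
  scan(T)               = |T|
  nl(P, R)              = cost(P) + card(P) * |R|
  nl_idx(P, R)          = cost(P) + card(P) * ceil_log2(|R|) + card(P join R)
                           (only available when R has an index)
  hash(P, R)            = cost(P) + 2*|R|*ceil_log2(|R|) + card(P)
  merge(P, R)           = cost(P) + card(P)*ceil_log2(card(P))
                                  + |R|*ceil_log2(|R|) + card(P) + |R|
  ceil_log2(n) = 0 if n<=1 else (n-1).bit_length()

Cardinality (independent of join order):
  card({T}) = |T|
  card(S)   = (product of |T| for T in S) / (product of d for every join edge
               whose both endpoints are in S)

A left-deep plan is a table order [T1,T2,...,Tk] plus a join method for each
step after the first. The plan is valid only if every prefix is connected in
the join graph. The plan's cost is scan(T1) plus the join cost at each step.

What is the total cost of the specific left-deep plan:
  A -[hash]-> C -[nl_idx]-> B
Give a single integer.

31040

step 1: scan A: cost=20, card=20
step 2: join C via hash
    card(P join C) = 20*500/(5) = 2000
    cost = 20 + 2*500*9 + 20 = 9040
step 3: join B via nl_idx
    card(P join B) = 2000*50/(10) = 10000
    cost = 9040 + 2000*6 + 10000 = 31040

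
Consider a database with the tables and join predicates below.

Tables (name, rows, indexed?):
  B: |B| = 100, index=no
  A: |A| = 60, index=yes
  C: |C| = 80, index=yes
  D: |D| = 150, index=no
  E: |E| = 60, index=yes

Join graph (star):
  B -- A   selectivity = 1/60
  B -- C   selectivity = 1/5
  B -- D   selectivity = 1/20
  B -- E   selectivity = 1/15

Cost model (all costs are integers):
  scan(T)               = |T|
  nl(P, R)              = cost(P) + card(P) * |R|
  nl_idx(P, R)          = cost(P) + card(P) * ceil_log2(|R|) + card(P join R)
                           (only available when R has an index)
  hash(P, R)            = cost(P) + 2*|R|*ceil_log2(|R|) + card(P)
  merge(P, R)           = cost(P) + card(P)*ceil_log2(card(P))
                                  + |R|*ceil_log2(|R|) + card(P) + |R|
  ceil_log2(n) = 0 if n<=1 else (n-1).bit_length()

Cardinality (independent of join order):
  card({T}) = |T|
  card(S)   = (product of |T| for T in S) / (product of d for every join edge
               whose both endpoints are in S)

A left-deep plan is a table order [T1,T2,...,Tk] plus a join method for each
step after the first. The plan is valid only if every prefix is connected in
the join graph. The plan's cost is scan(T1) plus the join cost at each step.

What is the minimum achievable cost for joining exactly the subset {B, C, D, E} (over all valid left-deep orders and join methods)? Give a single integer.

7290

Selinger DP over subsets of {B,C,D,E}:
  {B}: scan cost=100, card=100
  {C}: scan cost=80, card=80
  {D}: scan cost=150, card=150
  {E}: scan cost=60, card=60
  {BC}: card=1600; try (C,hash)→1320, (B,merge)→1520, (C,merge)→1540, (B,hash)→1560, (C,nl_idx)→2400, (B,nl)→8080 …(+1); best=1320 via (C,hash)
  {BD}: card=750; try (B,hash)→1700, (D,merge)→2250, (B,merge)→2300, (D,hash)→2600, (D,nl)→15100, (B,nl)→15150; best=1700 via (B,hash)
  {BE}: card=400; try (E,hash)→920, (E,nl_idx)→1100, (B,merge)→1280, (E,merge)→1320, (B,hash)→1520, (B,nl)→6060 …(+1); best=920 via (E,hash)
  {BCD}: card=12000; try (C,hash)→3570, (D,hash)→5320, (C,merge)→10590, (C,nl_idx)→18950, (D,merge)→21870, (C,nl)→61700 …(+1); best=3570 via (C,hash)
  {BCE}: card=6400; try (C,hash)→2440, (E,hash)→3640, (C,merge)→5560, (C,nl_idx)→10120, (E,nl_idx)→17320, (E,merge)→20940 …(+2); best=2440 via (C,hash)
  {BDE}: card=3000; try (E,hash)→3170, (D,hash)→3720, (D,merge)→6270, (E,nl_idx)→9200, (E,merge)→10370, (E,nl)→46700 …(+1); best=3170 via (E,hash)
  {BCDE}: card=48000; try (C,hash)→7290, (D,hash)→11240, (E,hash)→16290, (C,merge)→42810, (C,nl_idx)→72170, (D,merge)→93390 …(+5); best=7290 via (C,hash)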